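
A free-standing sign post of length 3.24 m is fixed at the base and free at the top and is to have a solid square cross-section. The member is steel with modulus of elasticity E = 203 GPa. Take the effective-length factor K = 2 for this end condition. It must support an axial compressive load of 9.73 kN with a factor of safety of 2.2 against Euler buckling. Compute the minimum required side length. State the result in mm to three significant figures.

Required P_cr = n·P = 2.2 × 9.73 = 21.41 kN
L_e = K·L = 2 × 3.24 = 6.480 m
Required I = P_cr·L_e²/(π²E) = 2.141×10^4 × 6.480² / (π² × 2.03×10^11) = 4.486×10^-7 m⁴
I_req = 4.486×10^5 mm⁴
Solid square: I = a⁴/12  ⇒  a = (12I)^(1/4) = (12×4.486×10^5)^(1/4) = 48.2 mm

a ≈ 48.2 mm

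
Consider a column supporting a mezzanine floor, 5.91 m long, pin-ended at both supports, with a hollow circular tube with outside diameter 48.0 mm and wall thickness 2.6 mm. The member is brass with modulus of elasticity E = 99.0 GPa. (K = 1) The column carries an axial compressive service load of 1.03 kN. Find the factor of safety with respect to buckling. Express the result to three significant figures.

n ≈ 2.60

Inner diameter d_i = 48.0 − 2×2.6 = 42.80 mm
I = π(d_o⁴ − d_i⁴)/64 = π(48.0⁴ − 42.80⁴)/64 = 9.586×10^4 mm⁴
I = 9.586×10^4 mm⁴ = 9.586×10^-8 m⁴
Effective length L_e = K·L = 1 × 5.91 = 5.910 m
P_cr = π²EI / L_e² = π² × 99.0×10⁹ × 9.586×10^-8 / 5.910² = 2.682×10^3 N
Factor of safety n = P_cr / P = 2.6815 / 1.03 = 2.60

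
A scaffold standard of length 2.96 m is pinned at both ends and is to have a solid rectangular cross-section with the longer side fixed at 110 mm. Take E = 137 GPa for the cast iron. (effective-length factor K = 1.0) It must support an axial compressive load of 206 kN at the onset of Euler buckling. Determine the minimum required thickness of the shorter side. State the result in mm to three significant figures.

L_e = K·L = 1 × 2.96 = 2.960 m
Required I = P_cr·L_e²/(π²E) = 2.060×10^5 × 2.960² / (π² × 1.37×10^11) = 1.335×10^-6 m⁴
I_req = 1.335×10^6 mm⁴
Rectangle, weak axis: I_min = h·b³/12 with h = 110 mm fixed  ⇒  b = (12I/h)^(1/3) = 52.6 mm

b ≈ 52.6 mm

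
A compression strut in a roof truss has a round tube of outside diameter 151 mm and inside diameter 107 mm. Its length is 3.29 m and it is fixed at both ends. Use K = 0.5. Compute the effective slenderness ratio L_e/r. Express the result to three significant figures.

λ ≈ 35.6

d_o = 151 mm, d_i = 107 mm
I = π(d_o⁴ − d_i⁴)/64 = π(151⁴ − 107.0⁴)/64 = 1.909×10^7 mm⁴
A = 8.916×10^3 mm²;  r_min = √(I/A) = √(1.909×10^7/8.916×10^3) = 46.27 mm
L_e = K·L = 0.5 × 3.29 m = 1.645 m = 1645.0 mm
λ = L_e / r_min = 1645.0 / 46.27 = 35.6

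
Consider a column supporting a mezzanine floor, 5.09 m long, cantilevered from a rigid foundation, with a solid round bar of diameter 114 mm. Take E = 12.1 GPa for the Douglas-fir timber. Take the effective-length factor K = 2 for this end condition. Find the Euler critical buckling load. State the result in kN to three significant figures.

P_cr ≈ 9.55 kN

I = πd⁴/64 = π×114⁴/64 = 8.291×10^6 mm⁴
I = 8.291×10^6 mm⁴ = 8.291×10^-6 m⁴
Effective length L_e = K·L = 2 × 5.09 = 10.18 m
P_cr = π²EI / L_e² = π² × 12.1×10⁹ × 8.291×10^-6 / 10.18² = 9.554×10^3 N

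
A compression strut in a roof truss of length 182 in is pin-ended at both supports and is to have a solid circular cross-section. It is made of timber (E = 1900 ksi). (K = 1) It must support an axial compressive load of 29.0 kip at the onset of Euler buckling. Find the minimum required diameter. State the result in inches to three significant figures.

d ≈ 5.68 in

L_e = K·L = 1 × 182 = 182.0 in
Required I = P_cr·L_e²/(π²E) = 2.900×10^4 × 182.0² / (π² × 1.90×10^6) = 51.23 in⁴
Solid circle: I = πd⁴/64  ⇒  d = (64I/π)^(1/4) = (64×51.23/π)^(1/4) = 5.68 in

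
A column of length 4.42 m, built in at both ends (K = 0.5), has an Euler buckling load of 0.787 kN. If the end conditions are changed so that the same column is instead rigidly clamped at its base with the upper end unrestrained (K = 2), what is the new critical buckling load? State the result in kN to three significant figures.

P_cr ∝ 1/K², so P_cr,new = P_cr,old × (K_old/K_new)² = 0.787 × (0.5/2)²
= 0.787 × 0.06250 = 0.0492 kN

P_cr ≈ 0.0492 kN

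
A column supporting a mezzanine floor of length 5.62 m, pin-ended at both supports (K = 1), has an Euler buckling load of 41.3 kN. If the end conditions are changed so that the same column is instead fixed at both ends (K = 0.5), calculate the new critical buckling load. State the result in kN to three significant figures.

P_cr ≈ 165 kN

P_cr ∝ 1/K², so P_cr,new = P_cr,old × (K_old/K_new)² = 41.3 × (1/0.5)²
= 41.3 × 4.000 = 165 kN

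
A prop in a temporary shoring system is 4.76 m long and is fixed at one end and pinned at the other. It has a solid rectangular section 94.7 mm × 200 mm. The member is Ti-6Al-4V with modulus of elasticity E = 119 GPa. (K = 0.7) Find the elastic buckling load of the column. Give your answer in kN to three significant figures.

P_cr ≈ 1500 kN

Buckling occurs about the weak axis: I_min = h·b³/12 with b = 94.7 mm (the shorter side).
I_min = 200×94.7³/12 = 1.415×10^7 mm⁴
I = 1.415×10^7 mm⁴ = 1.415×10^-5 m⁴
Effective length L_e = K·L = 0.7 × 4.76 = 3.332 m
P_cr = π²EI / L_e² = π² × 119×10⁹ × 1.415×10^-5 / 3.332² = 1.497×10^6 N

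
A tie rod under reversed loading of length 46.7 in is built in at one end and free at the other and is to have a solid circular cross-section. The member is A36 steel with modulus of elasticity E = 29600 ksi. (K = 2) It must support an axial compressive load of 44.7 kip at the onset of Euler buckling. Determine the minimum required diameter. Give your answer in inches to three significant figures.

L_e = K·L = 2 × 46.7 = 93.40 in
Required I = P_cr·L_e²/(π²E) = 4.470×10^4 × 93.40² / (π² × 2.96×10^7) = 1.335 in⁴
Solid circle: I = πd⁴/64  ⇒  d = (64I/π)^(1/4) = (64×1.335/π)^(1/4) = 2.28 in

d ≈ 2.28 in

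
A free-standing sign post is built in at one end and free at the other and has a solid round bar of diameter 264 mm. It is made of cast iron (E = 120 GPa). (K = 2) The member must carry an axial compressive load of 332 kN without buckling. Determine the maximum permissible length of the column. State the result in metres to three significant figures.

L_max ≈ 14.6 m

I = πd⁴/64 = π×264⁴/64 = 2.384×10^8 mm⁴
I = 2.384×10^-4 m⁴
At the buckling limit P_cr = P = 3.320×10^5 N
From P_cr = π²EI/(K·L)²:  L = (1/K)·√(π²EI/P_cr) = (1/2)·√(π²×1.20×10^11×2.384×10^-4/3.320×10^5)
L = 14.6 m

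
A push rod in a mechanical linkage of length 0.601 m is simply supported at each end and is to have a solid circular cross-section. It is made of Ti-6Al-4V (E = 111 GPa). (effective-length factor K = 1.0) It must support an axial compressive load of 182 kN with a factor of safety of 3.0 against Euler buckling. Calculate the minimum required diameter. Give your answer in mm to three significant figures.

d ≈ 43.8 mm

Required P_cr = n·P = 3.0 × 182 = 546.0 kN
L_e = K·L = 1 × 0.601 = 0.6010 m
Required I = P_cr·L_e²/(π²E) = 5.460×10^5 × 0.6010² / (π² × 1.11×10^11) = 1.800×10^-7 m⁴
I_req = 1.800×10^5 mm⁴
Solid circle: I = πd⁴/64  ⇒  d = (64I/π)^(1/4) = (64×1.800×10^5/π)^(1/4) = 43.8 mm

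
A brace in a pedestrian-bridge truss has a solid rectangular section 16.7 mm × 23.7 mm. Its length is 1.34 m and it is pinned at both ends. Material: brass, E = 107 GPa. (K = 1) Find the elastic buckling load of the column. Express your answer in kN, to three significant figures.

Buckling occurs about the weak axis: I_min = h·b³/12 with b = 16.7 mm (the shorter side).
I_min = 23.7×16.7³/12 = 9.198×10^3 mm⁴
I = 9.198×10^3 mm⁴ = 9.198×10^-9 m⁴
Effective length L_e = K·L = 1 × 1.34 = 1.340 m
P_cr = π²EI / L_e² = π² × 107×10⁹ × 9.198×10^-9 / 1.340² = 5.410×10^3 N

P_cr ≈ 5.41 kN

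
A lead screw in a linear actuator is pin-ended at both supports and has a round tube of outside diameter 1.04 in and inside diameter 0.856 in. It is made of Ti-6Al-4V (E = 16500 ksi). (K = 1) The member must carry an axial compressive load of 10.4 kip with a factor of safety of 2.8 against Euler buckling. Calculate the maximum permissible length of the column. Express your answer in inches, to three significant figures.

L_max ≈ 13.2 in

d_o = 1.04 in, d_i = 0.856 in
I = π(d_o⁴ − d_i⁴)/64 = π(1.04⁴ − 0.8560⁴)/64 = 3.107×10^-2 in⁴
Required critical load P_cr = n·P = 2.8 × 10.4 = 29.12 kip = 2.912×10^4 lb
From P_cr = π²EI/(K·L)²:  L = (1/K)·√(π²EI/P_cr) = (1/1)·√(π²×1.65×10^7×3.107×10^-2/2.912×10^4)
L = 13.2 in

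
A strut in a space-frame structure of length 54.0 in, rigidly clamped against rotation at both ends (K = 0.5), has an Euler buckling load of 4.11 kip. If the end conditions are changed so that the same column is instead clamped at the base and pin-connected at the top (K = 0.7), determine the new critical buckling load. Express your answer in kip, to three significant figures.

P_cr ≈ 2.10 kip

P_cr ∝ 1/K², so P_cr,new = P_cr,old × (K_old/K_new)² = 4.11 × (0.5/0.7)²
= 4.11 × 0.5102 = 2.10 kip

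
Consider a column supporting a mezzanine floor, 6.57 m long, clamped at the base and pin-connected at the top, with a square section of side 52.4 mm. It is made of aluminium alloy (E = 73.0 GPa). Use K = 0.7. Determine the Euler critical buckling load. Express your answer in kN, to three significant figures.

I = a⁴/12 = 52.4⁴/12 = 6.283×10^5 mm⁴
I = 6.283×10^5 mm⁴ = 6.283×10^-7 m⁴
Effective length L_e = K·L = 0.7 × 6.57 = 4.599 m
P_cr = π²EI / L_e² = π² × 73.0×10⁹ × 6.283×10^-7 / 4.599² = 2.140×10^4 N

P_cr ≈ 21.4 kN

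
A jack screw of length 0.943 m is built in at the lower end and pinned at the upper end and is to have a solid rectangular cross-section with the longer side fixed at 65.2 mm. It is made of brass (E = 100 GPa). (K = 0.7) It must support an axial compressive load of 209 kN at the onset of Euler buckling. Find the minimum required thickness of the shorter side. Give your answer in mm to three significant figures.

b ≈ 25.7 mm

L_e = K·L = 0.7 × 0.943 = 0.6601 m
Required I = P_cr·L_e²/(π²E) = 2.090×10^5 × 0.6601² / (π² × 1.00×10^11) = 9.227×10^-8 m⁴
I_req = 9.227×10^4 mm⁴
Rectangle, weak axis: I_min = h·b³/12 with h = 65.2 mm fixed  ⇒  b = (12I/h)^(1/3) = 25.7 mm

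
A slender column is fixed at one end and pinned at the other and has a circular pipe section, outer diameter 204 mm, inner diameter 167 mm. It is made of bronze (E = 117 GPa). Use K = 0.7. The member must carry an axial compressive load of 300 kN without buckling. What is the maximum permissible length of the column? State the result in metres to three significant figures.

L_max ≈ 19.2 m

d_o = 204 mm, d_i = 167 mm
I = π(d_o⁴ − d_i⁴)/64 = π(204⁴ − 167.0⁴)/64 = 4.683×10^7 mm⁴
I = 4.683×10^-5 m⁴
At the buckling limit P_cr = P = 3.000×10^5 N
From P_cr = π²EI/(K·L)²:  L = (1/K)·√(π²EI/P_cr) = (1/0.7)·√(π²×1.17×10^11×4.683×10^-5/3.000×10^5)
L = 19.2 m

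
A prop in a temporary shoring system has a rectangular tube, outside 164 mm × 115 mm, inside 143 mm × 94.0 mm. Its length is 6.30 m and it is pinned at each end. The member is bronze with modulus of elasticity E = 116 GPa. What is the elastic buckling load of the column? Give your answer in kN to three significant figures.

Weak-axis I_min = (h_o·b_o³ − h_i·b_i³)/12 with b_o = 115, b_i = 94.00 mm (shorter outer/inner sides).
I_min = (164×115³ − 143.0×94.00³)/12 = 1.089×10^7 mm⁴
I = 1.089×10^7 mm⁴ = 1.089×10^-5 m⁴
Effective length L_e = K·L = 1 × 6.30 = 6.300 m
P_cr = π²EI / L_e² = π² × 116×10⁹ × 1.089×10^-5 / 6.300² = 3.141×10^5 N

P_cr ≈ 314 kN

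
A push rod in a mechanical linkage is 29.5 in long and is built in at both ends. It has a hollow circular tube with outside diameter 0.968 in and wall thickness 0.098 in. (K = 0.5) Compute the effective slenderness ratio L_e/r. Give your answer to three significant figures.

Inner diameter d_i = 0.968 − 2×0.098 = 0.7720 in
I = π(d_o⁴ − d_i⁴)/64 = π(0.968⁴ − 0.7720⁴)/64 = 2.566×10^-2 in⁴
A = 0.2679 in²;  r_min = √(I/A) = √(2.566×10^-2/0.2679) = 0.3095 in
L_e = K·L = 0.5 × 29.5 = 14.75 in
λ = L_e / r_min = 14.750 / 0.3095 = 47.7

λ ≈ 47.7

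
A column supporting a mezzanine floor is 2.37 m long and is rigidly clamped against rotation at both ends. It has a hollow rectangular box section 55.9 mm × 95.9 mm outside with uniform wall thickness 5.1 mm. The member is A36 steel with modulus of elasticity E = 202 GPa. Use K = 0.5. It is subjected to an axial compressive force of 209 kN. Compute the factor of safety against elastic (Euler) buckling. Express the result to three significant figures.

Inner dimensions: h_i = 95.9 − 2×5.1 = 85.70 mm, b_i = 55.9 − 2×5.1 = 45.70 mm
Weak-axis I_min = (h_o·b_o³ − h_i·b_i³)/12 with b_o = 55.9, b_i = 45.70 mm (shorter outer/inner sides).
I_min = (95.9×55.9³ − 85.70×45.70³)/12 = 7.143×10^5 mm⁴
I = 7.143×10^5 mm⁴ = 7.143×10^-7 m⁴
Effective length L_e = K·L = 0.5 × 2.37 = 1.185 m
P_cr = π²EI / L_e² = π² × 202×10⁹ × 7.143×10^-7 / 1.185² = 1.014×10^6 N
Factor of safety n = P_cr / P = 1014.2 / 209 = 4.85

n ≈ 4.85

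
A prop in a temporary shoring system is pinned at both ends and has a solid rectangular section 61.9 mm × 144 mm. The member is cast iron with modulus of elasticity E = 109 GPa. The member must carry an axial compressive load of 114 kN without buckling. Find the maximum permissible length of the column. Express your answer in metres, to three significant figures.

L_max ≈ 5.18 m

Buckling occurs about the weak axis: I_min = h·b³/12 with b = 61.9 mm (the shorter side).
I_min = 144×61.9³/12 = 2.846×10^6 mm⁴
I = 2.846×10^-6 m⁴
At the buckling limit P_cr = P = 1.140×10^5 N
From P_cr = π²EI/(K·L)²:  L = (1/K)·√(π²EI/P_cr) = (1/1)·√(π²×1.09×10^11×2.846×10^-6/1.140×10^5)
L = 5.18 m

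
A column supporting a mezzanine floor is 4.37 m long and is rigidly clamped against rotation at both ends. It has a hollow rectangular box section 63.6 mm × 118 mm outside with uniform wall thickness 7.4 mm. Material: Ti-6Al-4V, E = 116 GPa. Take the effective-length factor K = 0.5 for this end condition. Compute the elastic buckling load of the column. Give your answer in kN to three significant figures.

Inner dimensions: h_i = 118 − 2×7.4 = 103.2 mm, b_i = 63.6 − 2×7.4 = 48.80 mm
Weak-axis I_min = (h_o·b_o³ − h_i·b_i³)/12 with b_o = 63.6, b_i = 48.80 mm (shorter outer/inner sides).
I_min = (118×63.6³ − 103.2×48.80³)/12 = 1.530×10^6 mm⁴
I = 1.530×10^6 mm⁴ = 1.530×10^-6 m⁴
Effective length L_e = K·L = 0.5 × 4.37 = 2.185 m
P_cr = π²EI / L_e² = π² × 116×10⁹ × 1.530×10^-6 / 2.185² = 3.670×10^5 N

P_cr ≈ 367 kN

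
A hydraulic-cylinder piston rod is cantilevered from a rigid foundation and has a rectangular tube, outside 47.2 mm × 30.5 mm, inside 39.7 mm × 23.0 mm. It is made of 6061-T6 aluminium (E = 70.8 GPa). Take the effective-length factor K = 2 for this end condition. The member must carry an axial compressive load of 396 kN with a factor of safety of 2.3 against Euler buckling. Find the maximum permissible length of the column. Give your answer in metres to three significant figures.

L_max ≈ 0.117 m

Weak-axis I_min = (h_o·b_o³ − h_i·b_i³)/12 with b_o = 30.5, b_i = 23.00 mm (shorter outer/inner sides).
I_min = (47.2×30.5³ − 39.70×23.00³)/12 = 7.135×10^4 mm⁴
I = 7.135×10^-8 m⁴
Required critical load P_cr = n·P = 2.3 × 396 = 910.8 kN = 9.108×10^5 N
From P_cr = π²EI/(K·L)²:  L = (1/K)·√(π²EI/P_cr) = (1/2)·√(π²×7.08×10^10×7.135×10^-8/9.108×10^5)
L = 0.117 m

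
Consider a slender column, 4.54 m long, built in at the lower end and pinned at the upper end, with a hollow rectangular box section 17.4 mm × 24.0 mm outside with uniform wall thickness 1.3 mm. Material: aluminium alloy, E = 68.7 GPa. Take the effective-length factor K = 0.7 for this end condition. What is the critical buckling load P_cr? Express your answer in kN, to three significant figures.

P_cr ≈ 0.319 kN

Inner dimensions: h_i = 24.0 − 2×1.3 = 21.40 mm, b_i = 17.4 − 2×1.3 = 14.80 mm
Weak-axis I_min = (h_o·b_o³ − h_i·b_i³)/12 with b_o = 17.4, b_i = 14.80 mm (shorter outer/inner sides).
I_min = (24.0×17.4³ − 21.40×14.80³)/12 = 4.755×10^3 mm⁴
I = 4.755×10^3 mm⁴ = 4.755×10^-9 m⁴
Effective length L_e = K·L = 0.7 × 4.54 = 3.178 m
P_cr = π²EI / L_e² = π² × 68.7×10⁹ × 4.755×10^-9 / 3.178² = 319.2 N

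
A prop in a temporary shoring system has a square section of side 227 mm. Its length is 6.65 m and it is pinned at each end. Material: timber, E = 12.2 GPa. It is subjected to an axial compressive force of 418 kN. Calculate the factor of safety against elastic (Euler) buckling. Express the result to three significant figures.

I = a⁴/12 = 227⁴/12 = 2.213×10^8 mm⁴
I = 2.213×10^8 mm⁴ = 2.213×10^-4 m⁴
Effective length L_e = K·L = 1 × 6.65 = 6.650 m
P_cr = π²EI / L_e² = π² × 12.2×10⁹ × 2.213×10^-4 / 6.650² = 6.025×10^5 N
Factor of safety n = P_cr / P = 602.47 / 418 = 1.44

n ≈ 1.44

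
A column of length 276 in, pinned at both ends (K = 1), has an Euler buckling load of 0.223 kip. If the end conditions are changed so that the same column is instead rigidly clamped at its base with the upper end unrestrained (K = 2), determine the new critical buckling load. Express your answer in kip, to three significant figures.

P_cr ∝ 1/K², so P_cr,new = P_cr,old × (K_old/K_new)² = 0.223 × (1/2)²
= 0.223 × 0.2500 = 0.0558 kip

P_cr ≈ 0.0558 kip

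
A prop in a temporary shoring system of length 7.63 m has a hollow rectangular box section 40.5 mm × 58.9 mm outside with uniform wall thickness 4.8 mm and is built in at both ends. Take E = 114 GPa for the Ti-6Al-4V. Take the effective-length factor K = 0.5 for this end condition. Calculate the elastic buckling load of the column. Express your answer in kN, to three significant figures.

Inner dimensions: h_i = 58.9 − 2×4.8 = 49.30 mm, b_i = 40.5 − 2×4.8 = 30.90 mm
Weak-axis I_min = (h_o·b_o³ − h_i·b_i³)/12 with b_o = 40.5, b_i = 30.90 mm (shorter outer/inner sides).
I_min = (58.9×40.5³ − 49.30×30.90³)/12 = 2.049×10^5 mm⁴
I = 2.049×10^5 mm⁴ = 2.049×10^-7 m⁴
Effective length L_e = K·L = 0.5 × 7.63 = 3.815 m
P_cr = π²EI / L_e² = π² × 114×10⁹ × 2.049×10^-7 / 3.815² = 1.584×10^4 N

P_cr ≈ 15.8 kN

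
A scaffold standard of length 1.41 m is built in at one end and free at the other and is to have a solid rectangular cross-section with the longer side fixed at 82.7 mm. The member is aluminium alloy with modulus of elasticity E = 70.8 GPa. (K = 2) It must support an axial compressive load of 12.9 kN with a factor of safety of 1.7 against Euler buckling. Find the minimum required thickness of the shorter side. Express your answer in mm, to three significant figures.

Required P_cr = n·P = 1.7 × 12.9 = 21.93 kN
L_e = K·L = 2 × 1.41 = 2.820 m
Required I = P_cr·L_e²/(π²E) = 2.193×10^4 × 2.820² / (π² × 7.08×10^10) = 2.496×10^-7 m⁴
I_req = 2.496×10^5 mm⁴
Rectangle, weak axis: I_min = h·b³/12 with h = 82.7 mm fixed  ⇒  b = (12I/h)^(1/3) = 33.1 mm

b ≈ 33.1 mm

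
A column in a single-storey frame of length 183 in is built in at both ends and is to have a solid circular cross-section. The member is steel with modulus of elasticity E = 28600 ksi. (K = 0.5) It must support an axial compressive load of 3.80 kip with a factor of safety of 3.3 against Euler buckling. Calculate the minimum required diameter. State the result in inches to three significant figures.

Required P_cr = n·P = 3.3 × 3.80 = 12.54 kip
L_e = K·L = 0.5 × 183 = 91.50 in
Required I = P_cr·L_e²/(π²E) = 1.254×10^4 × 91.50² / (π² × 2.86×10^7) = 0.3719 in⁴
Solid circle: I = πd⁴/64  ⇒  d = (64I/π)^(1/4) = (64×0.3719/π)^(1/4) = 1.66 in

d ≈ 1.66 in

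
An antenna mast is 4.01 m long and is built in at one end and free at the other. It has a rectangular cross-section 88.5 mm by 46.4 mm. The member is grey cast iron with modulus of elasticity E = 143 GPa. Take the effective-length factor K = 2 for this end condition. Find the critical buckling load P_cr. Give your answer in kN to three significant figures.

P_cr ≈ 16.2 kN

Buckling occurs about the weak axis: I_min = h·b³/12 with b = 46.4 mm (the shorter side).
I_min = 88.5×46.4³/12 = 7.367×10^5 mm⁴
I = 7.367×10^5 mm⁴ = 7.367×10^-7 m⁴
Effective length L_e = K·L = 2 × 4.01 = 8.020 m
P_cr = π²EI / L_e² = π² × 143×10⁹ × 7.367×10^-7 / 8.020² = 1.617×10^4 N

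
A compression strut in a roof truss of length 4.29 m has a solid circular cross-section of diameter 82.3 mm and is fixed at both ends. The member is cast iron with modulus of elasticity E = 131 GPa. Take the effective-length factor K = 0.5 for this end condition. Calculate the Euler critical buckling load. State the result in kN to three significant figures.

P_cr ≈ 633 kN

I = πd⁴/64 = π×82.3⁴/64 = 2.252×10^6 mm⁴
I = 2.252×10^6 mm⁴ = 2.252×10^-6 m⁴
Effective length L_e = K·L = 0.5 × 4.29 = 2.145 m
P_cr = π²EI / L_e² = π² × 131×10⁹ × 2.252×10^-6 / 2.145² = 6.328×10^5 N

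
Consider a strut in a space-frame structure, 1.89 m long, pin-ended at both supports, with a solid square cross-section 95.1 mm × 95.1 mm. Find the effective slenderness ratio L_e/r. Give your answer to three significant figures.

I = a⁴/12 = 95.1⁴/12 = 6.816×10^6 mm⁴
A = 9.044×10^3 mm²;  r_min = √(I/A) = √(6.816×10^6/9.044×10^3) = 27.45 mm
L_e = K·L = 1 × 1.89 m = 1.890 m = 1890.0 mm
λ = L_e / r_min = 1890.0 / 27.45 = 68.8

λ ≈ 68.8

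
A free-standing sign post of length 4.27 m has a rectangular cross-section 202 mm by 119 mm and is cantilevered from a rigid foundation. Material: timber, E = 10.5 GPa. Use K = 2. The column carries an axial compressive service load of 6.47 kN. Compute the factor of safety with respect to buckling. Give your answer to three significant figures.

n ≈ 6.23

Buckling occurs about the weak axis: I_min = h·b³/12 with b = 119 mm (the shorter side).
I_min = 202×119³/12 = 2.837×10^7 mm⁴
I = 2.837×10^7 mm⁴ = 2.837×10^-5 m⁴
Effective length L_e = K·L = 2 × 4.27 = 8.540 m
P_cr = π²EI / L_e² = π² × 10.5×10⁹ × 2.837×10^-5 / 8.540² = 4.031×10^4 N
Factor of safety n = P_cr / P = 40.307 / 6.47 = 6.23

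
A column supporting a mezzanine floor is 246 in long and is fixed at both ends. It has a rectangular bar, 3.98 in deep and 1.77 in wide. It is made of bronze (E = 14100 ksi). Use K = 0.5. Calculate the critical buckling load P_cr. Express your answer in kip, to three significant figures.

P_cr ≈ 16.9 kip

Buckling occurs about the weak axis: I_min = h·b³/12 with b = 1.77 in (the shorter side).
I_min = 3.98×1.77³/12 = 1.839 in⁴
Effective length L_e = K·L = 0.5 × 246 = 123.0 in
P_cr = π²EI / L_e² = π² × 14100×10³ × 1.839 / 123.0² = 1.692×10^4 lb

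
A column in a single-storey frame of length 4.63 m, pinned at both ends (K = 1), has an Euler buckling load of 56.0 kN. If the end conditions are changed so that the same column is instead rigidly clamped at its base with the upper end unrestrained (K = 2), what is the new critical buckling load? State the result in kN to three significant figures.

P_cr ∝ 1/K², so P_cr,new = P_cr,old × (K_old/K_new)² = 56.0 × (1/2)²
= 56.0 × 0.2500 = 14.0 kN

P_cr ≈ 14.0 kN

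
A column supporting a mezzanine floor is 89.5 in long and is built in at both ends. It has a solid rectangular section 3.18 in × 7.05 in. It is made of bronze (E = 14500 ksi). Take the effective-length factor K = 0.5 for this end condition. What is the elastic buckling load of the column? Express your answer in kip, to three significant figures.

Buckling occurs about the weak axis: I_min = h·b³/12 with b = 3.18 in (the shorter side).
I_min = 7.05×3.18³/12 = 18.89 in⁴
Effective length L_e = K·L = 0.5 × 89.5 = 44.75 in
P_cr = π²EI / L_e² = π² × 14500×10³ × 18.89 / 44.75² = 1.350×10^6 lb

P_cr ≈ 1350 kip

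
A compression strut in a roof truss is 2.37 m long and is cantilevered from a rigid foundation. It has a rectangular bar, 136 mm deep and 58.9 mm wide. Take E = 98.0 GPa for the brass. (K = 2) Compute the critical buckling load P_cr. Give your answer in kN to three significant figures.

Buckling occurs about the weak axis: I_min = h·b³/12 with b = 58.9 mm (the shorter side).
I_min = 136×58.9³/12 = 2.316×10^6 mm⁴
I = 2.316×10^6 mm⁴ = 2.316×10^-6 m⁴
Effective length L_e = K·L = 2 × 2.37 = 4.740 m
P_cr = π²EI / L_e² = π² × 98.0×10⁹ × 2.316×10^-6 / 4.740² = 9.969×10^4 N

P_cr ≈ 99.7 kN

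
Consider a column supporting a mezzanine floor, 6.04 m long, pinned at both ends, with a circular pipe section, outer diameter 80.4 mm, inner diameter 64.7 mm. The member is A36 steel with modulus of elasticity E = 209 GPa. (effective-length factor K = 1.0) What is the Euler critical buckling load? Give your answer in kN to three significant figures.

P_cr ≈ 67.3 kN

d_o = 80.4 mm, d_i = 64.7 mm
I = π(d_o⁴ − d_i⁴)/64 = π(80.4⁴ − 64.70⁴)/64 = 1.191×10^6 mm⁴
I = 1.191×10^6 mm⁴ = 1.191×10^-6 m⁴
Effective length L_e = K·L = 1 × 6.04 = 6.040 m
P_cr = π²EI / L_e² = π² × 209×10⁹ × 1.191×10^-6 / 6.040² = 6.734×10^4 N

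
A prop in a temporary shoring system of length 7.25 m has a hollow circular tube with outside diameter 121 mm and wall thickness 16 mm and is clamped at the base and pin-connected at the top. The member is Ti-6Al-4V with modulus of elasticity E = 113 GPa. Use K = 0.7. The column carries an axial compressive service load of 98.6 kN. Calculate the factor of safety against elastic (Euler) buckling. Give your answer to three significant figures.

n ≈ 3.27

Inner diameter d_i = 121 − 2×16 = 89.00 mm
I = π(d_o⁴ − d_i⁴)/64 = π(121⁴ − 89.00⁴)/64 = 7.442×10^6 mm⁴
I = 7.442×10^6 mm⁴ = 7.442×10^-6 m⁴
Effective length L_e = K·L = 0.7 × 7.25 = 5.075 m
P_cr = π²EI / L_e² = π² × 113×10⁹ × 7.442×10^-6 / 5.075² = 3.223×10^5 N
Factor of safety n = P_cr / P = 322.27 / 98.6 = 3.27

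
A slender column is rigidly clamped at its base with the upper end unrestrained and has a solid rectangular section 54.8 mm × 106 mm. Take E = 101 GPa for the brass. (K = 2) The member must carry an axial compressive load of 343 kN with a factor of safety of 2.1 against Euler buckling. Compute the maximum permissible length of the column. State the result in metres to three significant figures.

Buckling occurs about the weak axis: I_min = h·b³/12 with b = 54.8 mm (the shorter side).
I_min = 106×54.8³/12 = 1.454×10^6 mm⁴
I = 1.454×10^-6 m⁴
Required critical load P_cr = n·P = 2.1 × 343 = 720.3 kN = 7.203×10^5 N
From P_cr = π²EI/(K·L)²:  L = (1/K)·√(π²EI/P_cr) = (1/2)·√(π²×1.01×10^11×1.454×10^-6/7.203×10^5)
L = 0.709 m

L_max ≈ 0.709 m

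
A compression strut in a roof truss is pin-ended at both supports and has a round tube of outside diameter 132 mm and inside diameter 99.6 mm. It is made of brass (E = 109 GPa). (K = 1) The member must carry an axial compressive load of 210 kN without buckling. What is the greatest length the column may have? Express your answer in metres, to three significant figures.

L_max ≈ 7.18 m

d_o = 132 mm, d_i = 99.6 mm
I = π(d_o⁴ − d_i⁴)/64 = π(132⁴ − 99.60⁴)/64 = 1.007×10^7 mm⁴
I = 1.007×10^-5 m⁴
At the buckling limit P_cr = P = 2.100×10^5 N
From P_cr = π²EI/(K·L)²:  L = (1/K)·√(π²EI/P_cr) = (1/1)·√(π²×1.09×10^11×1.007×10^-5/2.100×10^5)
L = 7.18 m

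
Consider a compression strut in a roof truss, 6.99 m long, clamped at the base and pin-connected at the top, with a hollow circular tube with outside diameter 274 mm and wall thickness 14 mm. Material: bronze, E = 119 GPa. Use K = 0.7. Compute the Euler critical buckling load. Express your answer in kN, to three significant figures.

P_cr ≈ 4750 kN

Inner diameter d_i = 274 − 2×14 = 246.0 mm
I = π(d_o⁴ − d_i⁴)/64 = π(274⁴ − 246.0⁴)/64 = 9.691×10^7 mm⁴
I = 9.691×10^7 mm⁴ = 9.691×10^-5 m⁴
Effective length L_e = K·L = 0.7 × 6.99 = 4.893 m
P_cr = π²EI / L_e² = π² × 119×10⁹ × 9.691×10^-5 / 4.893² = 4.754×10^6 N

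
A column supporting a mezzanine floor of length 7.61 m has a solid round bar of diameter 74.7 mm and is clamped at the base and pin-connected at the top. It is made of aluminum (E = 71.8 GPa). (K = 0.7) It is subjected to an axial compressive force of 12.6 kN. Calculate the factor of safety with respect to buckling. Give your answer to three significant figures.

n ≈ 3.03

I = πd⁴/64 = π×74.7⁴/64 = 1.528×10^6 mm⁴
I = 1.528×10^6 mm⁴ = 1.528×10^-6 m⁴
Effective length L_e = K·L = 0.7 × 7.61 = 5.327 m
P_cr = π²EI / L_e² = π² × 71.8×10⁹ × 1.528×10^-6 / 5.327² = 3.817×10^4 N
Factor of safety n = P_cr / P = 38.169 / 12.6 = 3.03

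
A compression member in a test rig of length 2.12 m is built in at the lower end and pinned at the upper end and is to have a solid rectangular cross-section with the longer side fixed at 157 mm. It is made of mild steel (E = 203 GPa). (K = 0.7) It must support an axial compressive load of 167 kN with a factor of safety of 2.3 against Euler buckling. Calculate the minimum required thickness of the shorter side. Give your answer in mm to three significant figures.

Required P_cr = n·P = 2.3 × 167 = 384.1 kN
L_e = K·L = 0.7 × 2.12 = 1.484 m
Required I = P_cr·L_e²/(π²E) = 3.841×10^5 × 1.484² / (π² × 2.03×10^11) = 4.222×10^-7 m⁴
I_req = 4.222×10^5 mm⁴
Rectangle, weak axis: I_min = h·b³/12 with h = 157 mm fixed  ⇒  b = (12I/h)^(1/3) = 31.8 mm

b ≈ 31.8 mm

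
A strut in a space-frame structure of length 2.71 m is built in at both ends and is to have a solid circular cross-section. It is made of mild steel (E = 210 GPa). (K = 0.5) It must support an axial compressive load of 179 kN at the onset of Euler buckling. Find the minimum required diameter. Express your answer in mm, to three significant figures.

L_e = K·L = 0.5 × 2.71 = 1.355 m
Required I = P_cr·L_e²/(π²E) = 1.790×10^5 × 1.355² / (π² × 2.10×10^11) = 1.586×10^-7 m⁴
I_req = 1.586×10^5 mm⁴
Solid circle: I = πd⁴/64  ⇒  d = (64I/π)^(1/4) = (64×1.586×10^5/π)^(1/4) = 42.4 mm

d ≈ 42.4 mm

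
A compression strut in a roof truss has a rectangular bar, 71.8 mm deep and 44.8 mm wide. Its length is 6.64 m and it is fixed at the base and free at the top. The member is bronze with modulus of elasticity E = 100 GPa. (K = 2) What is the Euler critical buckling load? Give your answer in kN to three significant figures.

Buckling occurs about the weak axis: I_min = h·b³/12 with b = 44.8 mm (the shorter side).
I_min = 71.8×44.8³/12 = 5.380×10^5 mm⁴
I = 5.380×10^5 mm⁴ = 5.380×10^-7 m⁴
Effective length L_e = K·L = 2 × 6.64 = 13.28 m
P_cr = π²EI / L_e² = π² × 100×10⁹ × 5.380×10^-7 / 13.28² = 3.011×10^3 N

P_cr ≈ 3.01 kN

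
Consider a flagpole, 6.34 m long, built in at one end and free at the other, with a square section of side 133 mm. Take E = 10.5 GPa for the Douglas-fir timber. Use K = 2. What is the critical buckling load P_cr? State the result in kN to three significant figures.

I = a⁴/12 = 133⁴/12 = 2.608×10^7 mm⁴
I = 2.608×10^7 mm⁴ = 2.608×10^-5 m⁴
Effective length L_e = K·L = 2 × 6.34 = 12.68 m
P_cr = π²EI / L_e² = π² × 10.5×10⁹ × 2.608×10^-5 / 12.68² = 1.681×10^4 N

P_cr ≈ 16.8 kN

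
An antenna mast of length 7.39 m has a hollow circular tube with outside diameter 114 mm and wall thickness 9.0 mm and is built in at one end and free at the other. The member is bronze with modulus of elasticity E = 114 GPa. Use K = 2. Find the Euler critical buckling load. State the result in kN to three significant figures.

Inner diameter d_i = 114 − 2×9.0 = 96.00 mm
I = π(d_o⁴ − d_i⁴)/64 = π(114⁴ − 96.00⁴)/64 = 4.121×10^6 mm⁴
I = 4.121×10^6 mm⁴ = 4.121×10^-6 m⁴
Effective length L_e = K·L = 2 × 7.39 = 14.78 m
P_cr = π²EI / L_e² = π² × 114×10⁹ × 4.121×10^-6 / 14.78² = 2.123×10^4 N

P_cr ≈ 21.2 kN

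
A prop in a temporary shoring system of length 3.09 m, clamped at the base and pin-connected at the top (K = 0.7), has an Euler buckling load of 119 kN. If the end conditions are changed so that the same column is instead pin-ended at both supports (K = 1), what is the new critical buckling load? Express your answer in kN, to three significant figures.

P_cr ≈ 58.3 kN

P_cr ∝ 1/K², so P_cr,new = P_cr,old × (K_old/K_new)² = 119 × (0.7/1)²
= 119 × 0.4900 = 58.3 kN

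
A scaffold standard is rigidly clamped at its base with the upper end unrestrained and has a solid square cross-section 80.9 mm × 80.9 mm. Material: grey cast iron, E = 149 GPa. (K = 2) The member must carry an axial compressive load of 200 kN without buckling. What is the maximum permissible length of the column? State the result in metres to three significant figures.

I = a⁴/12 = 80.9⁴/12 = 3.570×10^6 mm⁴
I = 3.570×10^-6 m⁴
At the buckling limit P_cr = P = 2.000×10^5 N
From P_cr = π²EI/(K·L)²:  L = (1/K)·√(π²EI/P_cr) = (1/2)·√(π²×1.49×10^11×3.570×10^-6/2.000×10^5)
L = 2.56 m

L_max ≈ 2.56 m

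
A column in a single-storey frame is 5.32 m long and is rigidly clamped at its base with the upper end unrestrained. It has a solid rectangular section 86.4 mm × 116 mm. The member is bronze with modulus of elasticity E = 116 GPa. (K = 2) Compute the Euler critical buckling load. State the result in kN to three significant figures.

P_cr ≈ 63.1 kN

Buckling occurs about the weak axis: I_min = h·b³/12 with b = 86.4 mm (the shorter side).
I_min = 116×86.4³/12 = 6.235×10^6 mm⁴
I = 6.235×10^6 mm⁴ = 6.235×10^-6 m⁴
Effective length L_e = K·L = 2 × 5.32 = 10.64 m
P_cr = π²EI / L_e² = π² × 116×10⁹ × 6.235×10^-6 / 10.64² = 6.305×10^4 N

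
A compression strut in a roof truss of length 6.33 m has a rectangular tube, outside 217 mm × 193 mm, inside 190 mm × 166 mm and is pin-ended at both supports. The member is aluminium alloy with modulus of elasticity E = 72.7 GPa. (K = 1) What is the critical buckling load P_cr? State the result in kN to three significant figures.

Weak-axis I_min = (h_o·b_o³ − h_i·b_i³)/12 with b_o = 193, b_i = 166.0 mm (shorter outer/inner sides).
I_min = (217×193³ − 190.0×166.0³)/12 = 5.758×10^7 mm⁴
I = 5.758×10^7 mm⁴ = 5.758×10^-5 m⁴
Effective length L_e = K·L = 1 × 6.33 = 6.330 m
P_cr = π²EI / L_e² = π² × 72.7×10⁹ × 5.758×10^-5 / 6.330² = 1.031×10^6 N

P_cr ≈ 1030 kN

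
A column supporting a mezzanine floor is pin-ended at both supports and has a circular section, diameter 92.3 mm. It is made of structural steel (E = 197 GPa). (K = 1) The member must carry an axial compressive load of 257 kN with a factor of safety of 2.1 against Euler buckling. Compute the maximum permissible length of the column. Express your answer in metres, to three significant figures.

L_max ≈ 3.58 m

I = πd⁴/64 = π×92.3⁴/64 = 3.563×10^6 mm⁴
I = 3.563×10^-6 m⁴
Required critical load P_cr = n·P = 2.1 × 257 = 539.7 kN = 5.397×10^5 N
From P_cr = π²EI/(K·L)²:  L = (1/K)·√(π²EI/P_cr) = (1/1)·√(π²×1.97×10^11×3.563×10^-6/5.397×10^5)
L = 3.58 m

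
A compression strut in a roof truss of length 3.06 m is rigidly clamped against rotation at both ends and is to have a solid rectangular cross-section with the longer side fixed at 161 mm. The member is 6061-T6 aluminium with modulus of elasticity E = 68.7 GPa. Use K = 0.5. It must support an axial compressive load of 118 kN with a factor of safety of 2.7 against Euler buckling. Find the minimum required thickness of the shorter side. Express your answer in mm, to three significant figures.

Required P_cr = n·P = 2.7 × 118 = 318.6 kN
L_e = K·L = 0.5 × 3.06 = 1.530 m
Required I = P_cr·L_e²/(π²E) = 3.186×10^5 × 1.530² / (π² × 6.87×10^10) = 1.100×10^-6 m⁴
I_req = 1.100×10^6 mm⁴
Rectangle, weak axis: I_min = h·b³/12 with h = 161 mm fixed  ⇒  b = (12I/h)^(1/3) = 43.4 mm

b ≈ 43.4 mm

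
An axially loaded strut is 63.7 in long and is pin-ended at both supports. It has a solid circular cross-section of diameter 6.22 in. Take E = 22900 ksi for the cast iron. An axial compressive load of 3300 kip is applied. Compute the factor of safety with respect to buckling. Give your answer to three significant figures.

n ≈ 1.24

I = πd⁴/64 = π×6.22⁴/64 = 73.47 in⁴
Effective length L_e = K·L = 1 × 63.7 = 63.70 in
P_cr = π²EI / L_e² = π² × 22900×10³ × 73.47 / 63.70² = 4.092×10^6 lb
Factor of safety n = P_cr / P = 4092.5 / 3300 = 1.24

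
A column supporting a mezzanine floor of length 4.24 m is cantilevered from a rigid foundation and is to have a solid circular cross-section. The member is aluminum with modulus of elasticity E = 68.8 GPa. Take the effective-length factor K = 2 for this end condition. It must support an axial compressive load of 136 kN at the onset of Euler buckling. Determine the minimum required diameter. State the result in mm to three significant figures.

d ≈ 131 mm

L_e = K·L = 2 × 4.24 = 8.480 m
Required I = P_cr·L_e²/(π²E) = 1.360×10^5 × 8.480² / (π² × 6.88×10^10) = 1.440×10^-5 m⁴
I_req = 1.440×10^7 mm⁴
Solid circle: I = πd⁴/64  ⇒  d = (64I/π)^(1/4) = (64×1.440×10^7/π)^(1/4) = 131 mm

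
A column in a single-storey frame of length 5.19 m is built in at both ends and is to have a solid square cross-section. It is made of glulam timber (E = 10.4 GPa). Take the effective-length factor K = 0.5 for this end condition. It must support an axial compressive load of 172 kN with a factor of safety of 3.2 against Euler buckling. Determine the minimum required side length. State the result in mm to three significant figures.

a ≈ 144 mm

Required P_cr = n·P = 3.2 × 172 = 550.4 kN
L_e = K·L = 0.5 × 5.19 = 2.595 m
Required I = P_cr·L_e²/(π²E) = 5.504×10^5 × 2.595² / (π² × 1.04×10^10) = 3.611×10^-5 m⁴
I_req = 3.611×10^7 mm⁴
Solid square: I = a⁴/12  ⇒  a = (12I)^(1/4) = (12×3.611×10^7)^(1/4) = 144 mm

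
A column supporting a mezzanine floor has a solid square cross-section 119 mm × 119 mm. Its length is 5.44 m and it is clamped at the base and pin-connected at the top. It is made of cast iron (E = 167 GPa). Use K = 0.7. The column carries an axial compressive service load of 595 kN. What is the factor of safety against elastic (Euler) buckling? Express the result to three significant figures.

n ≈ 3.19

I = a⁴/12 = 119⁴/12 = 1.671×10^7 mm⁴
I = 1.671×10^7 mm⁴ = 1.671×10^-5 m⁴
Effective length L_e = K·L = 0.7 × 5.44 = 3.808 m
P_cr = π²EI / L_e² = π² × 167×10⁹ × 1.671×10^-5 / 3.808² = 1.899×10^6 N
Factor of safety n = P_cr / P = 1899.5 / 595 = 3.19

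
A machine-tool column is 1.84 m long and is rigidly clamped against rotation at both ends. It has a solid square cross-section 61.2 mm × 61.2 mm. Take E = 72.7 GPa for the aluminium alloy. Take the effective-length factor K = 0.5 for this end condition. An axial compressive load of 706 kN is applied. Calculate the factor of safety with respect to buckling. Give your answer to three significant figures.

n ≈ 1.40

I = a⁴/12 = 61.2⁴/12 = 1.169×10^6 mm⁴
I = 1.169×10^6 mm⁴ = 1.169×10^-6 m⁴
Effective length L_e = K·L = 0.5 × 1.84 = 0.9200 m
P_cr = π²EI / L_e² = π² × 72.7×10⁹ × 1.169×10^-6 / 0.9200² = 9.910×10^5 N
Factor of safety n = P_cr / P = 991.02 / 706 = 1.40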